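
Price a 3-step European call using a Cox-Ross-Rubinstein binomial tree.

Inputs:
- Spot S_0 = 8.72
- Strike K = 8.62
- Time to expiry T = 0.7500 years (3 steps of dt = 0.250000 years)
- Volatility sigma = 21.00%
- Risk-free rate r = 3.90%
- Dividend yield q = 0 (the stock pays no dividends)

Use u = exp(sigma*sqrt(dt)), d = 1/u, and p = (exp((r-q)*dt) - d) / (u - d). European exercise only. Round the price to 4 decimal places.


Answer: Price = V(0,0) = 0.8586

Derivation:
dt = T/N = 0.250000
u = exp(sigma*sqrt(dt)) = 1.110711; d = 1/u = 0.900325
p = (exp((r-q)*dt) - d) / (u - d) = 0.520344
Discount per step: exp(-r*dt) = 0.990297
Stock lattice S(k, i) with i counting down-moves:
  k=0: S(0,0) = 8.7200
  k=1: S(1,0) = 9.6854; S(1,1) = 7.8508
  k=2: S(2,0) = 10.7577; S(2,1) = 8.7200; S(2,2) = 7.0683
  k=3: S(3,0) = 11.9487; S(3,1) = 9.6854; S(3,2) = 7.8508; S(3,3) = 6.3638
Terminal payoffs V(N, i) = max(S_T - K, 0):
  V(3,0) = 3.328661; V(3,1) = 1.065397; V(3,2) = 0.000000; V(3,3) = 0.000000
Backward induction: V(k, i) = exp(-r*dt) * [p * V(k+1, i) + (1-p) * V(k+1, i+1)].
  V(2,0) = exp(-r*dt) * [p*3.328661 + (1-p)*1.065397] = 2.221309
  V(2,1) = exp(-r*dt) * [p*1.065397 + (1-p)*0.000000] = 0.548994
  V(2,2) = exp(-r*dt) * [p*0.000000 + (1-p)*0.000000] = 0.000000
  V(1,0) = exp(-r*dt) * [p*2.221309 + (1-p)*0.548994] = 1.405404
  V(1,1) = exp(-r*dt) * [p*0.548994 + (1-p)*0.000000] = 0.282894
  V(0,0) = exp(-r*dt) * [p*1.405404 + (1-p)*0.282894] = 0.858573


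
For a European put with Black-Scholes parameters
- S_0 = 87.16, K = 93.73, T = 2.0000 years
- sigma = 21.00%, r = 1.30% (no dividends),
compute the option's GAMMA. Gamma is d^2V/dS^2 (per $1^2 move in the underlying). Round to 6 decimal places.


d1 = -0.0086630638; d2 = -0.3056479119
phi(d1) = 0.3989273106; exp(-qT) = 1.0000000000; exp(-rT) = 0.9743350896
Gamma = exp(-qT) * phi(d1) / (S * sigma * sqrt(T)) = 1.0000000000 * 0.3989273106 / (87.1600 * 0.2100 * 1.4142135624) = 0.015411

Answer: Gamma = 0.015411


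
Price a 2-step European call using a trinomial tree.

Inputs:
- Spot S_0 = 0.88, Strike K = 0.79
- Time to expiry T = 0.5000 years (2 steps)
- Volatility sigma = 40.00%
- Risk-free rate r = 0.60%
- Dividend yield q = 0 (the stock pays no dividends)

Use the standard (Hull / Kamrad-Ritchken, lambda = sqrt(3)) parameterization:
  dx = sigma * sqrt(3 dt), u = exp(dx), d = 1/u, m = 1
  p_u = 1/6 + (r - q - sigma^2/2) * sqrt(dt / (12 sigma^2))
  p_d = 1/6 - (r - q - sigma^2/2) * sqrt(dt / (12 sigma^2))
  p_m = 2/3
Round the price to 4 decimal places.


dt = T/N = 0.250000; dx = sigma*sqrt(3*dt) = 0.346410
u = exp(dx) = 1.413982; d = 1/u = 0.707222
p_u = 0.139964, p_m = 0.666667, p_d = 0.193369
Discount per step: exp(-r*dt) = 0.998501
Stock lattice S(k, j) with j the centered position index:
  k=0: S(0,+0) = 0.8800
  k=1: S(1,-1) = 0.6224; S(1,+0) = 0.8800; S(1,+1) = 1.2443
  k=2: S(2,-2) = 0.4401; S(2,-1) = 0.6224; S(2,+0) = 0.8800; S(2,+1) = 1.2443; S(2,+2) = 1.7594
Terminal payoffs V(N, j) = max(S_T - K, 0):
  V(2,-2) = 0.000000; V(2,-1) = 0.000000; V(2,+0) = 0.090000; V(2,+1) = 0.454305; V(2,+2) = 0.969425
Backward induction: V(k, j) = exp(-r*dt) * [p_u * V(k+1, j+1) + p_m * V(k+1, j) + p_d * V(k+1, j-1)]
  V(1,-1) = exp(-r*dt) * [p_u*0.090000 + p_m*0.000000 + p_d*0.000000] = 0.012578
  V(1,+0) = exp(-r*dt) * [p_u*0.454305 + p_m*0.090000 + p_d*0.000000] = 0.123401
  V(1,+1) = exp(-r*dt) * [p_u*0.969425 + p_m*0.454305 + p_d*0.090000] = 0.455274
  V(0,+0) = exp(-r*dt) * [p_u*0.455274 + p_m*0.123401 + p_d*0.012578] = 0.148199

Answer: Price = V(0,0) = 0.1482


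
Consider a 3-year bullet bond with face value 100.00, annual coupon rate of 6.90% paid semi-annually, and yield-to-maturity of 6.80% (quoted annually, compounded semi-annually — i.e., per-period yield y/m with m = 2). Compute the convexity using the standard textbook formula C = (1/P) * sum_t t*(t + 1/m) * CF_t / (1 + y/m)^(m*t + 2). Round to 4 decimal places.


Answer: Convexity = 8.7838

Derivation:
Coupon per period c = face * coupon_rate / m = 3.450000
Periods per year m = 2; per-period yield y/m = 0.034000
Number of cashflows N = 6
Cashflows (t years, CF_t, discount factor 1/(1+y/m)^(m*t), PV):
  t = 0.5000: CF_t = 3.450000, DF = 0.967118, PV = 3.336557
  t = 1.0000: CF_t = 3.450000, DF = 0.935317, PV = 3.226844
  t = 1.5000: CF_t = 3.450000, DF = 0.904562, PV = 3.120739
  t = 2.0000: CF_t = 3.450000, DF = 0.874818, PV = 3.018123
  t = 2.5000: CF_t = 3.450000, DF = 0.846052, PV = 2.918881
  t = 3.0000: CF_t = 103.450000, DF = 0.818233, PV = 84.646160
Price P = sum_t PV_t = 100.267305
Convexity numerator sum_t t*(t + 1/m) * CF_t / (1+y/m)^(m*t + 2):
  t = 0.5000: term = 1.560370
  t = 1.0000: term = 4.527185
  t = 1.5000: term = 8.756643
  t = 2.0000: term = 14.114512
  t = 2.5000: term = 20.475598
  t = 3.0000: term = 831.295604
Convexity = (1/P) * sum = 880.729911 / 100.267305 = 8.783820


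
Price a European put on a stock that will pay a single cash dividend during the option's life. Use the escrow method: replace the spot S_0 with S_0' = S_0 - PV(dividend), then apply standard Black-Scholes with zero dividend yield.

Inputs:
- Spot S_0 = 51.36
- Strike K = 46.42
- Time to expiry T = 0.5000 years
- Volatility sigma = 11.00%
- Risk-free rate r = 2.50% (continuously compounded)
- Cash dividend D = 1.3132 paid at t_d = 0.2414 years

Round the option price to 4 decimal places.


PV(D) = D * exp(-r * t_d) = 1.3132 * 0.99398317 = 1.30529870
S_0' = S_0 - PV(D) = 51.3600 - 1.30529870 = 50.05470130
d1 = (ln(S_0'/K) + (r + sigma^2/2)*T) / (sigma*sqrt(T)) = 1.16879650
d2 = d1 - sigma*sqrt(T) = 1.09101476
exp(-rT) = 0.98757780
N(-d1) = 0.12124282; N(-d2) = 0.13763320
P = K * exp(-rT) * N(-d2) - S_0' * N(-d1) = 46.4200 * 0.98757780 * 0.13763320 - 50.05470130 * 0.12124282 = 0.2408

Answer: Price = 0.2408


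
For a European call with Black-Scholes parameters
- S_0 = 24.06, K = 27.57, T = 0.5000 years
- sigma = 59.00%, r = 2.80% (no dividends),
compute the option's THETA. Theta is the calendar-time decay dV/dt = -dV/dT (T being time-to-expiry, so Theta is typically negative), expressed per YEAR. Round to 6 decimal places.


d1 = -0.0842595979; d2 = -0.5014525988
phi(d1) = 0.3975286098; exp(-qT) = 1.0000000000; exp(-rT) = 0.9860975443
Theta = -S*exp(-qT)*phi(d1)*sigma/(2*sqrt(T)) - r*K*exp(-rT)*N(d2) + q*S*exp(-qT)*N(d1)
N(d1) = 0.4664250172; N(d2) = 0.3080263149; sqrt(T) = 0.7071067812
Term 1 = -24.0600 * 1.0000000000 * 0.3975286098 * 0.5900 / (2 * 0.7071067812) = -3.9902584571
Term 2 = -0.0280 * 27.5700 * 0.9860975443 * 0.3080263149 = -0.2344782126
Term 3 = 0 (no dividend yield, q = 0)
Theta = -3.9902584571 + (-0.2344782126) + (0.0000000000) = -4.224737

Answer: Theta = -4.224737


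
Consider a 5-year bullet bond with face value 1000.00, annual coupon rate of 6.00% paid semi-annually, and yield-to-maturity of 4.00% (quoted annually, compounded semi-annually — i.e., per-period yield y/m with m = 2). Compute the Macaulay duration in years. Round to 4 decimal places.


Coupon per period c = face * coupon_rate / m = 30.000000
Periods per year m = 2; per-period yield y/m = 0.020000
Number of cashflows N = 10
Cashflows (t years, CF_t, discount factor 1/(1+y/m)^(m*t), PV):
  t = 0.5000: CF_t = 30.000000, DF = 0.980392, PV = 29.411765
  t = 1.0000: CF_t = 30.000000, DF = 0.961169, PV = 28.835063
  t = 1.5000: CF_t = 30.000000, DF = 0.942322, PV = 28.269670
  t = 2.0000: CF_t = 30.000000, DF = 0.923845, PV = 27.715363
  t = 2.5000: CF_t = 30.000000, DF = 0.905731, PV = 27.171924
  t = 3.0000: CF_t = 30.000000, DF = 0.887971, PV = 26.639141
  t = 3.5000: CF_t = 30.000000, DF = 0.870560, PV = 26.116805
  t = 4.0000: CF_t = 30.000000, DF = 0.853490, PV = 25.604711
  t = 4.5000: CF_t = 30.000000, DF = 0.836755, PV = 25.102658
  t = 5.0000: CF_t = 1030.000000, DF = 0.820348, PV = 844.958749
Price P = sum_t PV_t = 1089.825850
Macaulay numerator sum_t t * PV_t:
  t * PV_t at t = 0.5000: 14.705882
  t * PV_t at t = 1.0000: 28.835063
  t * PV_t at t = 1.5000: 42.404505
  t * PV_t at t = 2.0000: 55.430726
  t * PV_t at t = 2.5000: 67.929811
  t * PV_t at t = 3.0000: 79.917424
  t * PV_t at t = 3.5000: 91.408819
  t * PV_t at t = 4.0000: 102.418845
  t * PV_t at t = 4.5000: 112.961961
  t * PV_t at t = 5.0000: 4224.793744
Macaulay duration D = (sum_t t * PV_t) / P = 4820.806780 / 1089.825850 = 4.423465

Answer: Macaulay duration = 4.4235 years


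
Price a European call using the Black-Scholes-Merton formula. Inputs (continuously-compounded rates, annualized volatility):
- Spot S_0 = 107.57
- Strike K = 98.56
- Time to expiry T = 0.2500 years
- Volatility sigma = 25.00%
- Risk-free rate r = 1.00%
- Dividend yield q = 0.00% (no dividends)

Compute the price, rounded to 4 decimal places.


Answer: Price = 11.0300

Derivation:
d1 = (ln(S/K) + (r - q + 0.5*sigma^2) * T) / (sigma * sqrt(T)) = 0.78231039
d2 = d1 - sigma * sqrt(T) = 0.65731039
exp(-rT) = 0.99750312; exp(-qT) = 1.00000000
C = S_0 * exp(-qT) * N(d1) - K * exp(-rT) * N(d2)
N(d1) = 0.78298391; N(d2) = 0.74450932
C = 107.5700 * 1.00000000 * 0.78298391 - 98.5600 * 0.99750312 * 0.74450932 = 11.0300


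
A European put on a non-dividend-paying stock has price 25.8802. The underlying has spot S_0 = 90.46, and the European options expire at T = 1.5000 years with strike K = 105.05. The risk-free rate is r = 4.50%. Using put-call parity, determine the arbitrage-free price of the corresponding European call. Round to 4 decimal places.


Answer: Call price = 18.1471

Derivation:
Put-call parity: C - P = S_0 * exp(-qT) - K * exp(-rT).
S_0 * exp(-qT) = 90.4600 * 1.00000000 = 90.46000000
K * exp(-rT) = 105.0500 * 0.93472772 = 98.19314705
C = P + S*exp(-qT) - K*exp(-rT)
C = 25.8802 + 90.46000000 - 98.19314705 = 18.1471


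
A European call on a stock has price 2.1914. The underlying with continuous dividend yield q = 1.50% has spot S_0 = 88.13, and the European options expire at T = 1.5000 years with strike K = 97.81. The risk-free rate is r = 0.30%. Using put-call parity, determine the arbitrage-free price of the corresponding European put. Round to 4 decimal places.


Put-call parity: C - P = S_0 * exp(-qT) - K * exp(-rT).
S_0 * exp(-qT) = 88.1300 * 0.97775124 = 86.16921653
K * exp(-rT) = 97.8100 * 0.99551011 = 97.37084384
P = C - S*exp(-qT) + K*exp(-rT)
P = 2.1914 - 86.16921653 + 97.37084384 = 13.3930

Answer: Put price = 13.3930


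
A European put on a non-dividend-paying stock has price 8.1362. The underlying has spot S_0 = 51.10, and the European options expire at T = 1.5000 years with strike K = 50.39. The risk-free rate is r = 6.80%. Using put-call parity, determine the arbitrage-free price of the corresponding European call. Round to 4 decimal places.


Answer: Call price = 13.7325

Derivation:
Put-call parity: C - P = S_0 * exp(-qT) - K * exp(-rT).
S_0 * exp(-qT) = 51.1000 * 1.00000000 = 51.10000000
K * exp(-rT) = 50.3900 * 0.90302955 = 45.50365911
C = P + S*exp(-qT) - K*exp(-rT)
C = 8.1362 + 51.10000000 - 45.50365911 = 13.7325


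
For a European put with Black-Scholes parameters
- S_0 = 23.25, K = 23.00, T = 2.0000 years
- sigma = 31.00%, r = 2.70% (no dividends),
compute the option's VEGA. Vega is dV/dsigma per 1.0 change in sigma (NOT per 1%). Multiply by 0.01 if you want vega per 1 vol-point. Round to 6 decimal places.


d1 = 0.3670361289; d2 = -0.0713700755
phi(d1) = 0.3729554538; exp(-qT) = 1.0000000000; exp(-rT) = 0.9474321065
Vega = S * exp(-qT) * phi(d1) * sqrt(T) = 23.2500 * 1.0000000000 * 0.3729554538 * 1.4142135624 = 12.262949

Answer: Vega = 12.262949


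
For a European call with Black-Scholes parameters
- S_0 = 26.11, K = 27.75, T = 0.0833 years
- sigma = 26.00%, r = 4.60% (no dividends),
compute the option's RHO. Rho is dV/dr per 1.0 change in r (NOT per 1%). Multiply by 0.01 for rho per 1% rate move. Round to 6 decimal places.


Answer: Rho = 0.489014

Derivation:
d1 = -0.7232108167; d2 = -0.7982513391
phi(d1) = 0.3071388124; exp(-qT) = 1.0000000000; exp(-rT) = 0.9961755320
N(d2) = 0.2123623251
Rho = K*T*exp(-rT)*N(d2) = 27.7500 * 0.0833 * 0.9961755320 * 0.2123623251 = 0.489014


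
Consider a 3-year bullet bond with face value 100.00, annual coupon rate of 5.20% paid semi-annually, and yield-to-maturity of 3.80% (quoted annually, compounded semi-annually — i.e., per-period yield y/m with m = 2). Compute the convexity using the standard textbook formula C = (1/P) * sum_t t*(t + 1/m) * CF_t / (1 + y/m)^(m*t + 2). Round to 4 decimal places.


Answer: Convexity = 9.3074

Derivation:
Coupon per period c = face * coupon_rate / m = 2.600000
Periods per year m = 2; per-period yield y/m = 0.019000
Number of cashflows N = 6
Cashflows (t years, CF_t, discount factor 1/(1+y/m)^(m*t), PV):
  t = 0.5000: CF_t = 2.600000, DF = 0.981354, PV = 2.551521
  t = 1.0000: CF_t = 2.600000, DF = 0.963056, PV = 2.503946
  t = 1.5000: CF_t = 2.600000, DF = 0.945099, PV = 2.457258
  t = 2.0000: CF_t = 2.600000, DF = 0.927477, PV = 2.411441
  t = 2.5000: CF_t = 2.600000, DF = 0.910184, PV = 2.366478
  t = 3.0000: CF_t = 102.600000, DF = 0.893213, PV = 91.643624
Price P = sum_t PV_t = 103.934268
Convexity numerator sum_t t*(t + 1/m) * CF_t / (1+y/m)^(m*t + 2):
  t = 0.5000: term = 1.228629
  t = 1.0000: term = 3.617161
  t = 1.5000: term = 7.099433
  t = 2.0000: term = 11.611765
  t = 2.5000: term = 17.092883
  t = 3.0000: term = 926.708588
Convexity = (1/P) * sum = 967.358460 / 103.934268 = 9.307406


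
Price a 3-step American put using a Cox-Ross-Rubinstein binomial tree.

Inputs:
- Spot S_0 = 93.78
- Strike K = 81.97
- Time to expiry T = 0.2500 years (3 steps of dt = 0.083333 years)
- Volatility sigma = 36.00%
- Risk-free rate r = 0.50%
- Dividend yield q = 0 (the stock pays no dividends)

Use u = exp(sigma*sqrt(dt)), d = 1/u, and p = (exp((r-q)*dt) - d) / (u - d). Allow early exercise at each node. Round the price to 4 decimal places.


Answer: Price = V(0,0) = 1.9120

Derivation:
dt = T/N = 0.083333
u = exp(sigma*sqrt(dt)) = 1.109515; d = 1/u = 0.901295
p = (exp((r-q)*dt) - d) / (u - d) = 0.476044
Discount per step: exp(-r*dt) = 0.999583
Stock lattice S(k, i) with i counting down-moves:
  k=0: S(0,0) = 93.7800
  k=1: S(1,0) = 104.0503; S(1,1) = 84.5234
  k=2: S(2,0) = 115.4454; S(2,1) = 93.7800; S(2,2) = 76.1805
  k=3: S(3,0) = 128.0884; S(3,1) = 104.0503; S(3,2) = 84.5234; S(3,3) = 68.6611
Terminal payoffs V(N, i) = max(K - S_T, 0):
  V(3,0) = 0.000000; V(3,1) = 0.000000; V(3,2) = 0.000000; V(3,3) = 13.308923
Backward induction: V(k, i) = exp(-r*dt) * [p * V(k+1, i) + (1-p) * V(k+1, i+1)]; then take max(V_cont, immediate exercise) for American.
  V(2,0) = exp(-r*dt) * [p*0.000000 + (1-p)*0.000000] = 0.000000; exercise = 0.000000; V(2,0) = max -> 0.000000
  V(2,1) = exp(-r*dt) * [p*0.000000 + (1-p)*0.000000] = 0.000000; exercise = 0.000000; V(2,1) = max -> 0.000000
  V(2,2) = exp(-r*dt) * [p*0.000000 + (1-p)*13.308923] = 6.970384; exercise = 5.789501; V(2,2) = max -> 6.970384
  V(1,0) = exp(-r*dt) * [p*0.000000 + (1-p)*0.000000] = 0.000000; exercise = 0.000000; V(1,0) = max -> 0.000000
  V(1,1) = exp(-r*dt) * [p*0.000000 + (1-p)*6.970384] = 3.650652; exercise = 0.000000; V(1,1) = max -> 3.650652
  V(0,0) = exp(-r*dt) * [p*0.000000 + (1-p)*3.650652] = 1.911984; exercise = 0.000000; V(0,0) = max -> 1.911984


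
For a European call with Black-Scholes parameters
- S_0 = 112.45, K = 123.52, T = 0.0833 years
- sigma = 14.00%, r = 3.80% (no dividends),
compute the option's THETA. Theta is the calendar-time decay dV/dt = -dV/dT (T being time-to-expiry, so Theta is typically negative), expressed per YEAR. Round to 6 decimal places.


Answer: Theta = -0.969940

Derivation:
d1 = -2.2252066429; d2 = -2.2656130781
phi(d1) = 0.0335502543; exp(-qT) = 1.0000000000; exp(-rT) = 0.9968396046
Theta = -S*exp(-qT)*phi(d1)*sigma/(2*sqrt(T)) - r*K*exp(-rT)*N(d2) + q*S*exp(-qT)*N(d1)
N(d1) = 0.0130336846; N(d2) = 0.0117375418; sqrt(T) = 0.2886173938
Term 1 = -112.4500 * 1.0000000000 * 0.0335502543 * 0.1400 / (2 * 0.2886173938) = -0.9150204818
Term 2 = -0.0380 * 123.5200 * 0.9968396046 * 0.0117375418 = -0.0549190879
Term 3 = 0 (no dividend yield, q = 0)
Theta = -0.9150204818 + (-0.0549190879) + (0.0000000000) = -0.969940


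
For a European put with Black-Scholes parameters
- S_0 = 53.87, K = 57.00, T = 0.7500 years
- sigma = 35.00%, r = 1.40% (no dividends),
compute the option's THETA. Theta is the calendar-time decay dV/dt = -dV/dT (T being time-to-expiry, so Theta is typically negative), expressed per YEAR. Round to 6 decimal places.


d1 = -0.0001320685; d2 = -0.3032409598
phi(d1) = 0.3989422769; exp(-qT) = 1.0000000000; exp(-rT) = 0.9895549326
Theta = -S*exp(-qT)*phi(d1)*sigma/(2*sqrt(T)) + r*K*exp(-rT)*N(-d2) - q*S*exp(-qT)*N(-d1)
N(-d1) = 0.5000526877; N(-d2) = 0.6191468819; sqrt(T) = 0.8660254038
Term 1 = -53.8700 * 1.0000000000 * 0.3989422769 * 0.3500 / (2 * 0.8660254038) = -4.3427462559
Term 2 = 0.0140 * 57.0000 * 0.9895549326 * 0.6191468819 = 0.4889185211
Term 3 = 0 (no dividend yield, q = 0)
Theta = -4.3427462559 + (0.4889185211) + (0.0000000000) = -3.853828

Answer: Theta = -3.853828


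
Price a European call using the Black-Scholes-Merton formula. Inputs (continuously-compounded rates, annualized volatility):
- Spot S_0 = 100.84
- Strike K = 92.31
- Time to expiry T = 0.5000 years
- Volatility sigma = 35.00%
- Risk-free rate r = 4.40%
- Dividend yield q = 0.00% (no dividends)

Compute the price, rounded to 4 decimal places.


d1 = (ln(S/K) + (r - q + 0.5*sigma^2) * T) / (sigma * sqrt(T)) = 0.56975684
d2 = d1 - sigma * sqrt(T) = 0.32226947
exp(-rT) = 0.97824024; exp(-qT) = 1.00000000
C = S_0 * exp(-qT) * N(d1) - K * exp(-rT) * N(d2)
N(d1) = 0.71557868; N(d2) = 0.62637572
C = 100.8400 * 1.00000000 * 0.71557868 - 92.3100 * 0.97824024 * 0.62637572 = 15.5964

Answer: Price = 15.5964


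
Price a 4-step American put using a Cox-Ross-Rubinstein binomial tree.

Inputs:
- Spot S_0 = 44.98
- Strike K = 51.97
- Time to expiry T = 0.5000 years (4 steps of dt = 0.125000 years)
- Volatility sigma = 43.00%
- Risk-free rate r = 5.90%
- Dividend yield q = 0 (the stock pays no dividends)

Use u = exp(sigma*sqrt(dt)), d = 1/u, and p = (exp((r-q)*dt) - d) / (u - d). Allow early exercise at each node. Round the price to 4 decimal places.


Answer: Price = V(0,0) = 9.5015

Derivation:
dt = T/N = 0.125000
u = exp(sigma*sqrt(dt)) = 1.164193; d = 1/u = 0.858964
p = (exp((r-q)*dt) - d) / (u - d) = 0.486318
Discount per step: exp(-r*dt) = 0.992652
Stock lattice S(k, i) with i counting down-moves:
  k=0: S(0,0) = 44.9800
  k=1: S(1,0) = 52.3654; S(1,1) = 38.6362
  k=2: S(2,0) = 60.9634; S(2,1) = 44.9800; S(2,2) = 33.1871
  k=3: S(3,0) = 70.9732; S(3,1) = 52.3654; S(3,2) = 38.6362; S(3,3) = 28.5066
  k=4: S(4,0) = 82.6264; S(4,1) = 60.9634; S(4,2) = 44.9800; S(4,3) = 33.1871; S(4,4) = 24.4861
Terminal payoffs V(N, i) = max(K - S_T, 0):
  V(4,0) = 0.000000; V(4,1) = 0.000000; V(4,2) = 6.990000; V(4,3) = 18.782874; V(4,4) = 27.483888
Backward induction: V(k, i) = exp(-r*dt) * [p * V(k+1, i) + (1-p) * V(k+1, i+1)]; then take max(V_cont, immediate exercise) for American.
  V(3,0) = exp(-r*dt) * [p*0.000000 + (1-p)*0.000000] = 0.000000; exercise = 0.000000; V(3,0) = max -> 0.000000
  V(3,1) = exp(-r*dt) * [p*0.000000 + (1-p)*6.990000] = 3.564257; exercise = 0.000000; V(3,1) = max -> 3.564257
  V(3,2) = exp(-r*dt) * [p*6.990000 + (1-p)*18.782874] = 12.951918; exercise = 13.333787; V(3,2) = max -> 13.333787
  V(3,3) = exp(-r*dt) * [p*18.782874 + (1-p)*27.483888] = 23.081576; exercise = 23.463445; V(3,3) = max -> 23.463445
  V(2,0) = exp(-r*dt) * [p*0.000000 + (1-p)*3.564257] = 1.817443; exercise = 0.000000; V(2,0) = max -> 1.817443
  V(2,1) = exp(-r*dt) * [p*3.564257 + (1-p)*13.333787] = 8.519628; exercise = 6.990000; V(2,1) = max -> 8.519628
  V(2,2) = exp(-r*dt) * [p*13.333787 + (1-p)*23.463445] = 18.401005; exercise = 18.782874; V(2,2) = max -> 18.782874
  V(1,0) = exp(-r*dt) * [p*1.817443 + (1-p)*8.519628] = 5.221586; exercise = 0.000000; V(1,0) = max -> 5.221586
  V(1,1) = exp(-r*dt) * [p*8.519628 + (1-p)*18.782874] = 13.690338; exercise = 13.333787; V(1,1) = max -> 13.690338
  V(0,0) = exp(-r*dt) * [p*5.221586 + (1-p)*13.690338] = 9.501502; exercise = 6.990000; V(0,0) = max -> 9.501502


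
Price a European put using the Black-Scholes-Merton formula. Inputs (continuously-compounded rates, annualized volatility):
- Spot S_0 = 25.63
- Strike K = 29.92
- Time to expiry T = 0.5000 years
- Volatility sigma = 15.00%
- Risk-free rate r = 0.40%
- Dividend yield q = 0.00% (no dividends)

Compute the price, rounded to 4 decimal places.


d1 = (ln(S/K) + (r - q + 0.5*sigma^2) * T) / (sigma * sqrt(T)) = -1.38723614
d2 = d1 - sigma * sqrt(T) = -1.49330216
exp(-rT) = 0.99800200; exp(-qT) = 1.00000000
P = K * exp(-rT) * N(-d2) - S_0 * exp(-qT) * N(-d1)
N(-d1) = 0.91731512; N(-d2) = 0.93232094
P = 29.9200 * 0.99800200 * 0.93232094 - 25.6300 * 1.00000000 * 0.91731512 = 4.3285

Answer: Price = 4.3285


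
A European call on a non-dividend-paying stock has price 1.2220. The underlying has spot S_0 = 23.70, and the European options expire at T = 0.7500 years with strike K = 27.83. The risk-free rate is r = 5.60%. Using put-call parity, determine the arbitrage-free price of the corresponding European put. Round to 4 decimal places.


Put-call parity: C - P = S_0 * exp(-qT) - K * exp(-rT).
S_0 * exp(-qT) = 23.7000 * 1.00000000 = 23.70000000
K * exp(-rT) = 27.8300 * 0.95886978 = 26.68534599
P = C - S*exp(-qT) + K*exp(-rT)
P = 1.2220 - 23.70000000 + 26.68534599 = 4.2073

Answer: Put price = 4.2073


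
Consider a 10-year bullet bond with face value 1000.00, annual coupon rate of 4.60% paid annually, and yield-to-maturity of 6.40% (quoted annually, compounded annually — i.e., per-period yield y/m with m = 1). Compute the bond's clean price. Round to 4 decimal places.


Answer: Price = 869.9933

Derivation:
Coupon per period c = face * coupon_rate / m = 46.000000
Periods per year m = 1; per-period yield y/m = 0.064000
Number of cashflows N = 10
Cashflows (t years, CF_t, discount factor 1/(1+y/m)^(m*t), PV):
  t = 1.0000: CF_t = 46.000000, DF = 0.939850, PV = 43.233083
  t = 2.0000: CF_t = 46.000000, DF = 0.883317, PV = 40.632597
  t = 3.0000: CF_t = 46.000000, DF = 0.830185, PV = 38.188531
  t = 4.0000: CF_t = 46.000000, DF = 0.780249, PV = 35.891476
  t = 5.0000: CF_t = 46.000000, DF = 0.733317, PV = 33.732590
  t = 6.0000: CF_t = 46.000000, DF = 0.689208, PV = 31.703562
  t = 7.0000: CF_t = 46.000000, DF = 0.647752, PV = 29.796581
  t = 8.0000: CF_t = 46.000000, DF = 0.608789, PV = 28.004306
  t = 9.0000: CF_t = 46.000000, DF = 0.572170, PV = 26.319836
  t = 10.0000: CF_t = 1046.000000, DF = 0.537754, PV = 562.490776
Price P = sum_t PV_t = 869.993337


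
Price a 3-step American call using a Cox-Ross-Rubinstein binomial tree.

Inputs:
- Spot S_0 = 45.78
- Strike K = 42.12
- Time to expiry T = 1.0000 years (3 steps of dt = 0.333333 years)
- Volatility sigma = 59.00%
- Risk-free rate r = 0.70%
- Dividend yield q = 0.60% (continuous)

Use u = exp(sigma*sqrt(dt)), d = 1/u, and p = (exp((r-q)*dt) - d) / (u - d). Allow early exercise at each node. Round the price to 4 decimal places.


dt = T/N = 0.333333
u = exp(sigma*sqrt(dt)) = 1.405842; d = 1/u = 0.711317
p = (exp((r-q)*dt) - d) / (u - d) = 0.416135
Discount per step: exp(-r*dt) = 0.997669
Stock lattice S(k, i) with i counting down-moves:
  k=0: S(0,0) = 45.7800
  k=1: S(1,0) = 64.3595; S(1,1) = 32.5641
  k=2: S(2,0) = 90.4793; S(2,1) = 45.7800; S(2,2) = 23.1634
  k=3: S(3,0) = 127.1996; S(3,1) = 64.3595; S(3,2) = 32.5641; S(3,3) = 16.4765
Terminal payoffs V(N, i) = max(S_T - K, 0):
  V(3,0) = 85.079573; V(3,1) = 22.239463; V(3,2) = 0.000000; V(3,3) = 0.000000
Backward induction: V(k, i) = exp(-r*dt) * [p * V(k+1, i) + (1-p) * V(k+1, i+1)]; then take max(V_cont, immediate exercise) for American.
  V(2,0) = exp(-r*dt) * [p*85.079573 + (1-p)*22.239463] = 48.276646; exercise = 48.359258; V(2,0) = max -> 48.359258
  V(2,1) = exp(-r*dt) * [p*22.239463 + (1-p)*0.000000] = 9.233047; exercise = 3.660000; V(2,1) = max -> 9.233047
  V(2,2) = exp(-r*dt) * [p*0.000000 + (1-p)*0.000000] = 0.000000; exercise = 0.000000; V(2,2) = max -> 0.000000
  V(1,0) = exp(-r*dt) * [p*48.359258 + (1-p)*9.233047] = 25.455362; exercise = 22.239463; V(1,0) = max -> 25.455362
  V(1,1) = exp(-r*dt) * [p*9.233047 + (1-p)*0.000000] = 3.833238; exercise = 0.000000; V(1,1) = max -> 3.833238
  V(0,0) = exp(-r*dt) * [p*25.455362 + (1-p)*3.833238] = 12.801053; exercise = 3.660000; V(0,0) = max -> 12.801053

Answer: Price = V(0,0) = 12.8011


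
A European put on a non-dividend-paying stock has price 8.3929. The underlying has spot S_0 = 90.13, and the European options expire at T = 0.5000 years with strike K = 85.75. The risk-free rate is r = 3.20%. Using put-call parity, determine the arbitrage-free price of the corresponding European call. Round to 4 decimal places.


Put-call parity: C - P = S_0 * exp(-qT) - K * exp(-rT).
S_0 * exp(-qT) = 90.1300 * 1.00000000 = 90.13000000
K * exp(-rT) = 85.7500 * 0.98412732 = 84.38891769
C = P + S*exp(-qT) - K*exp(-rT)
C = 8.3929 + 90.13000000 - 84.38891769 = 14.1340

Answer: Call price = 14.1340


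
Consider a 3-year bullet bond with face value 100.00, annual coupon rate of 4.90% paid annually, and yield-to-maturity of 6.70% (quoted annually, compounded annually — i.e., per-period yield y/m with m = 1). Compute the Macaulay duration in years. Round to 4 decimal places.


Coupon per period c = face * coupon_rate / m = 4.900000
Periods per year m = 1; per-period yield y/m = 0.067000
Number of cashflows N = 3
Cashflows (t years, CF_t, discount factor 1/(1+y/m)^(m*t), PV):
  t = 1.0000: CF_t = 4.900000, DF = 0.937207, PV = 4.592315
  t = 2.0000: CF_t = 4.900000, DF = 0.878357, PV = 4.303950
  t = 3.0000: CF_t = 104.900000, DF = 0.823203, PV = 86.353954
Price P = sum_t PV_t = 95.250220
Macaulay numerator sum_t t * PV_t:
  t * PV_t at t = 1.0000: 4.592315
  t * PV_t at t = 2.0000: 8.607900
  t * PV_t at t = 3.0000: 259.061863
Macaulay duration D = (sum_t t * PV_t) / P = 272.262079 / 95.250220 = 2.858388

Answer: Macaulay duration = 2.8584 years


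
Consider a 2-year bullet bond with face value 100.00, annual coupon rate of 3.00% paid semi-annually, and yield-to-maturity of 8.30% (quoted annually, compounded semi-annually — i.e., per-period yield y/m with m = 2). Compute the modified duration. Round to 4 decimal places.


Coupon per period c = face * coupon_rate / m = 1.500000
Periods per year m = 2; per-period yield y/m = 0.041500
Number of cashflows N = 4
Cashflows (t years, CF_t, discount factor 1/(1+y/m)^(m*t), PV):
  t = 0.5000: CF_t = 1.500000, DF = 0.960154, PV = 1.440230
  t = 1.0000: CF_t = 1.500000, DF = 0.921895, PV = 1.382842
  t = 1.5000: CF_t = 1.500000, DF = 0.885161, PV = 1.327741
  t = 2.0000: CF_t = 101.500000, DF = 0.849890, PV = 86.263871
Price P = sum_t PV_t = 90.414686
First compute Macaulay numerator sum_t t * PV_t:
  t * PV_t at t = 0.5000: 0.720115
  t * PV_t at t = 1.0000: 1.382842
  t * PV_t at t = 1.5000: 1.991612
  t * PV_t at t = 2.0000: 172.527743
Macaulay duration D = 176.622312 / 90.414686 = 1.953469
Modified duration = D / (1 + y/m) = 1.953469 / (1 + 0.041500) = 1.875631

Answer: Modified duration = 1.8756


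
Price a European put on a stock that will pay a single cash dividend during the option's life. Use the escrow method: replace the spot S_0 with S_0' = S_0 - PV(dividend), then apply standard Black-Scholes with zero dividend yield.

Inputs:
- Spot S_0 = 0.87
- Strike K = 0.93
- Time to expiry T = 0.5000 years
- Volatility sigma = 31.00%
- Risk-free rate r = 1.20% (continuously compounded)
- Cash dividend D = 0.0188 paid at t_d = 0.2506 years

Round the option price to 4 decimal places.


Answer: Price = 0.1195

Derivation:
PV(D) = D * exp(-r * t_d) = 0.0188 * 0.99699732 = 0.01874355
S_0' = S_0 - PV(D) = 0.8700 - 0.01874355 = 0.85125645
d1 = (ln(S_0'/K) + (r + sigma^2/2)*T) / (sigma*sqrt(T)) = -0.26663013
d2 = d1 - sigma*sqrt(T) = -0.48583323
exp(-rT) = 0.99401796
N(-d1) = 0.60512302; N(-d2) = 0.68645729
P = K * exp(-rT) * N(-d2) - S_0' * N(-d1) = 0.9300 * 0.99401796 * 0.68645729 - 0.85125645 * 0.60512302 = 0.1195


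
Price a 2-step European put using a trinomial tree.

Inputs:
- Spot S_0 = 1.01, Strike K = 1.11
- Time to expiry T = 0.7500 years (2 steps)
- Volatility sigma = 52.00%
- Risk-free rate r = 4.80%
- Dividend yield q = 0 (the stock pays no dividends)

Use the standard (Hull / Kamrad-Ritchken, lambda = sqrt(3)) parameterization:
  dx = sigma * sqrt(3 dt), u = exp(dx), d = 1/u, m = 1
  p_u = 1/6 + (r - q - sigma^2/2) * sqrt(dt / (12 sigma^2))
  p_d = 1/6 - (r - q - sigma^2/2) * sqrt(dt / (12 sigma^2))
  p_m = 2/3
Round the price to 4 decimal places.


dt = T/N = 0.375000; dx = sigma*sqrt(3*dt) = 0.551543
u = exp(dx) = 1.735930; d = 1/u = 0.576060
p_u = 0.137023, p_m = 0.666667, p_d = 0.196311
Discount per step: exp(-r*dt) = 0.982161
Stock lattice S(k, j) with j the centered position index:
  k=0: S(0,+0) = 1.0100
  k=1: S(1,-1) = 0.5818; S(1,+0) = 1.0100; S(1,+1) = 1.7533
  k=2: S(2,-2) = 0.3352; S(2,-1) = 0.5818; S(2,+0) = 1.0100; S(2,+1) = 1.7533; S(2,+2) = 3.0436
Terminal payoffs V(N, j) = max(K - S_T, 0):
  V(2,-2) = 0.774836; V(2,-1) = 0.528179; V(2,+0) = 0.100000; V(2,+1) = 0.000000; V(2,+2) = 0.000000
Backward induction: V(k, j) = exp(-r*dt) * [p_u * V(k+1, j+1) + p_m * V(k+1, j) + p_d * V(k+1, j-1)]
  V(1,-1) = exp(-r*dt) * [p_u*0.100000 + p_m*0.528179 + p_d*0.774836] = 0.508691
  V(1,+0) = exp(-r*dt) * [p_u*0.000000 + p_m*0.100000 + p_d*0.528179] = 0.167315
  V(1,+1) = exp(-r*dt) * [p_u*0.000000 + p_m*0.000000 + p_d*0.100000] = 0.019281
  V(0,+0) = exp(-r*dt) * [p_u*0.019281 + p_m*0.167315 + p_d*0.508691] = 0.210228

Answer: Price = V(0,0) = 0.2102


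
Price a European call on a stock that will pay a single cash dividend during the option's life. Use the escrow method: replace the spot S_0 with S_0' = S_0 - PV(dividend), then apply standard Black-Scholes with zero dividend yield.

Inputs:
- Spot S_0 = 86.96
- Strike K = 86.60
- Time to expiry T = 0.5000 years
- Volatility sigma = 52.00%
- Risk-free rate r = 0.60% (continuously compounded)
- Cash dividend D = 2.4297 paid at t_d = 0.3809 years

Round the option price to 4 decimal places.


Answer: Price = 11.5806

Derivation:
PV(D) = D * exp(-r * t_d) = 2.4297 * 0.99771721 = 2.42415350
S_0' = S_0 - PV(D) = 86.9600 - 2.42415350 = 84.53584650
d1 = (ln(S_0'/K) + (r + sigma^2/2)*T) / (sigma*sqrt(T)) = 0.12639764
d2 = d1 - sigma*sqrt(T) = -0.24129788
exp(-rT) = 0.99700450
N(d1) = 0.55029142; N(d2) = 0.40466213
C = S_0' * N(d1) - K * exp(-rT) * N(d2) = 84.53584650 * 0.55029142 - 86.6000 * 0.99700450 * 0.40466213 = 11.5806


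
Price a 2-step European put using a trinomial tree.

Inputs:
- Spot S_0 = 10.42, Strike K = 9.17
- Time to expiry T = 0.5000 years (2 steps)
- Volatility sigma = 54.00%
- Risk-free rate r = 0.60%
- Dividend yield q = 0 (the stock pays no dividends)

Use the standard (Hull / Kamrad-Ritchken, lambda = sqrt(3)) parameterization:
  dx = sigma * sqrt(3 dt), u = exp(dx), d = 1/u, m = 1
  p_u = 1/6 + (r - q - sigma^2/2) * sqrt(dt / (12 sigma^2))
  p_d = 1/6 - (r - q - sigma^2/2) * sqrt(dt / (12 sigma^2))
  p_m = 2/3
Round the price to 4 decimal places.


Answer: Price = V(0,0) = 0.9275

Derivation:
dt = T/N = 0.250000; dx = sigma*sqrt(3*dt) = 0.467654
u = exp(dx) = 1.596245; d = 1/u = 0.626470
p_u = 0.129299, p_m = 0.666667, p_d = 0.204034
Discount per step: exp(-r*dt) = 0.998501
Stock lattice S(k, j) with j the centered position index:
  k=0: S(0,+0) = 10.4200
  k=1: S(1,-1) = 6.5278; S(1,+0) = 10.4200; S(1,+1) = 16.6329
  k=2: S(2,-2) = 4.0895; S(2,-1) = 6.5278; S(2,+0) = 10.4200; S(2,+1) = 16.6329; S(2,+2) = 26.5501
Terminal payoffs V(N, j) = max(K - S_T, 0):
  V(2,-2) = 5.080513; V(2,-1) = 2.642178; V(2,+0) = 0.000000; V(2,+1) = 0.000000; V(2,+2) = 0.000000
Backward induction: V(k, j) = exp(-r*dt) * [p_u * V(k+1, j+1) + p_m * V(k+1, j) + p_d * V(k+1, j-1)]
  V(1,-1) = exp(-r*dt) * [p_u*0.000000 + p_m*2.642178 + p_d*5.080513] = 2.793856
  V(1,+0) = exp(-r*dt) * [p_u*0.000000 + p_m*0.000000 + p_d*2.642178] = 0.538286
  V(1,+1) = exp(-r*dt) * [p_u*0.000000 + p_m*0.000000 + p_d*0.000000] = 0.000000
  V(0,+0) = exp(-r*dt) * [p_u*0.000000 + p_m*0.538286 + p_d*2.793856] = 0.927507


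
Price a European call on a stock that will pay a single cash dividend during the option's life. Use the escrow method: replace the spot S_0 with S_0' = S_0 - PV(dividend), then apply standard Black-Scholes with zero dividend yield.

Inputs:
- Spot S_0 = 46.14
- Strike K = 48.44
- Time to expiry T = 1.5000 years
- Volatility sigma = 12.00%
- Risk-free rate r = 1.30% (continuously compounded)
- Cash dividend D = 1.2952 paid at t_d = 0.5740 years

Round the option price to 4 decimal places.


Answer: Price = 1.5834

Derivation:
PV(D) = D * exp(-r * t_d) = 1.2952 * 0.99256577 = 1.28557119
S_0' = S_0 - PV(D) = 46.1400 - 1.28557119 = 44.85442881
d1 = (ln(S_0'/K) + (r + sigma^2/2)*T) / (sigma*sqrt(T)) = -0.31709725
d2 = d1 - sigma*sqrt(T) = -0.46406664
exp(-rT) = 0.98068890
N(d1) = 0.37558491; N(d2) = 0.32130000
C = S_0' * N(d1) - K * exp(-rT) * N(d2) = 44.85442881 * 0.37558491 - 48.4400 * 0.98068890 * 0.32130000 = 1.5834


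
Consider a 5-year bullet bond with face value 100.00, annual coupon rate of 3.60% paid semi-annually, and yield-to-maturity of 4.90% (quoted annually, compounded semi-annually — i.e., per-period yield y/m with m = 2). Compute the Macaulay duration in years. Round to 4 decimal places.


Coupon per period c = face * coupon_rate / m = 1.800000
Periods per year m = 2; per-period yield y/m = 0.024500
Number of cashflows N = 10
Cashflows (t years, CF_t, discount factor 1/(1+y/m)^(m*t), PV):
  t = 0.5000: CF_t = 1.800000, DF = 0.976086, PV = 1.756955
  t = 1.0000: CF_t = 1.800000, DF = 0.952744, PV = 1.714939
  t = 1.5000: CF_t = 1.800000, DF = 0.929960, PV = 1.673927
  t = 2.0000: CF_t = 1.800000, DF = 0.907721, PV = 1.633897
  t = 2.5000: CF_t = 1.800000, DF = 0.886013, PV = 1.594824
  t = 3.0000: CF_t = 1.800000, DF = 0.864825, PV = 1.556685
  t = 3.5000: CF_t = 1.800000, DF = 0.844143, PV = 1.519458
  t = 4.0000: CF_t = 1.800000, DF = 0.823957, PV = 1.483122
  t = 4.5000: CF_t = 1.800000, DF = 0.804252, PV = 1.447654
  t = 5.0000: CF_t = 101.800000, DF = 0.785019, PV = 79.914972
Price P = sum_t PV_t = 94.296432
Macaulay numerator sum_t t * PV_t:
  t * PV_t at t = 0.5000: 0.878477
  t * PV_t at t = 1.0000: 1.714939
  t * PV_t at t = 1.5000: 2.510891
  t * PV_t at t = 2.0000: 3.267794
  t * PV_t at t = 2.5000: 3.987059
  t * PV_t at t = 3.0000: 4.670055
  t * PV_t at t = 3.5000: 5.318104
  t * PV_t at t = 4.0000: 5.932487
  t * PV_t at t = 4.5000: 6.514444
  t * PV_t at t = 5.0000: 399.574859
Macaulay duration D = (sum_t t * PV_t) / P = 434.369109 / 94.296432 = 4.606421

Answer: Macaulay duration = 4.6064 years


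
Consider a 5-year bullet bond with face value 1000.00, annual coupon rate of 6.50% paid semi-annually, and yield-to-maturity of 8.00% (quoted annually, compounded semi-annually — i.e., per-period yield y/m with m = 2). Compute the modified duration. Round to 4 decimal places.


Coupon per period c = face * coupon_rate / m = 32.500000
Periods per year m = 2; per-period yield y/m = 0.040000
Number of cashflows N = 10
Cashflows (t years, CF_t, discount factor 1/(1+y/m)^(m*t), PV):
  t = 0.5000: CF_t = 32.500000, DF = 0.961538, PV = 31.250000
  t = 1.0000: CF_t = 32.500000, DF = 0.924556, PV = 30.048077
  t = 1.5000: CF_t = 32.500000, DF = 0.888996, PV = 28.892382
  t = 2.0000: CF_t = 32.500000, DF = 0.854804, PV = 27.781136
  t = 2.5000: CF_t = 32.500000, DF = 0.821927, PV = 26.712631
  t = 3.0000: CF_t = 32.500000, DF = 0.790315, PV = 25.685222
  t = 3.5000: CF_t = 32.500000, DF = 0.759918, PV = 24.697329
  t = 4.0000: CF_t = 32.500000, DF = 0.730690, PV = 23.747432
  t = 4.5000: CF_t = 32.500000, DF = 0.702587, PV = 22.834069
  t = 5.0000: CF_t = 1032.500000, DF = 0.675564, PV = 697.520004
Price P = sum_t PV_t = 939.168282
First compute Macaulay numerator sum_t t * PV_t:
  t * PV_t at t = 0.5000: 15.625000
  t * PV_t at t = 1.0000: 30.048077
  t * PV_t at t = 1.5000: 43.338572
  t * PV_t at t = 2.0000: 55.562272
  t * PV_t at t = 2.5000: 66.781577
  t * PV_t at t = 3.0000: 77.055666
  t * PV_t at t = 3.5000: 86.440651
  t * PV_t at t = 4.0000: 94.989727
  t * PV_t at t = 4.5000: 102.753310
  t * PV_t at t = 5.0000: 3487.600022
Macaulay duration D = 4060.194875 / 939.168282 = 4.323181
Modified duration = D / (1 + y/m) = 4.323181 / (1 + 0.040000) = 4.156905

Answer: Modified duration = 4.1569


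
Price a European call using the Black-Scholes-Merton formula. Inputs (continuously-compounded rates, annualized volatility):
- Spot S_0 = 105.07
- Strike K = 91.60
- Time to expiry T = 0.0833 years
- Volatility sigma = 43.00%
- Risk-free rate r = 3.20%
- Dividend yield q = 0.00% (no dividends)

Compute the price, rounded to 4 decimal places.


d1 = (ln(S/K) + (r - q + 0.5*sigma^2) * T) / (sigma * sqrt(T)) = 1.18900639
d2 = d1 - sigma * sqrt(T) = 1.06490091
exp(-rT) = 0.99733795; exp(-qT) = 1.00000000
C = S_0 * exp(-qT) * N(d1) - K * exp(-rT) * N(d2)
N(d1) = 0.88278142; N(d2) = 0.85653961
C = 105.0700 * 1.00000000 * 0.88278142 - 91.6000 * 0.99733795 * 0.85653961 = 14.5037

Answer: Price = 14.5037


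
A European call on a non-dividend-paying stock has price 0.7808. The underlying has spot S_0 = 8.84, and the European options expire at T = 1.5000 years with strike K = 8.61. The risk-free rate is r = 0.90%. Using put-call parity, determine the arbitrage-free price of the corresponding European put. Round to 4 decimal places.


Put-call parity: C - P = S_0 * exp(-qT) - K * exp(-rT).
S_0 * exp(-qT) = 8.8400 * 1.00000000 = 8.84000000
K * exp(-rT) = 8.6100 * 0.98659072 = 8.49454607
P = C - S*exp(-qT) + K*exp(-rT)
P = 0.7808 - 8.84000000 + 8.49454607 = 0.4353

Answer: Put price = 0.4353


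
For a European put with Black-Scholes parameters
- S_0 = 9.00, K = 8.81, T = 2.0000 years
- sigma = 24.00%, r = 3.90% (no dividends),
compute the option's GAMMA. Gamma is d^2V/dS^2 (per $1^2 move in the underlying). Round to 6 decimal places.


Answer: Gamma = 0.117359

Derivation:
d1 = 0.4623804753; d2 = 0.1229692203
phi(d1) = 0.3584964988; exp(-qT) = 1.0000000000; exp(-rT) = 0.9249644265
Gamma = exp(-qT) * phi(d1) / (S * sigma * sqrt(T)) = 1.0000000000 * 0.3584964988 / (9.0000 * 0.2400 * 1.4142135624) = 0.117359


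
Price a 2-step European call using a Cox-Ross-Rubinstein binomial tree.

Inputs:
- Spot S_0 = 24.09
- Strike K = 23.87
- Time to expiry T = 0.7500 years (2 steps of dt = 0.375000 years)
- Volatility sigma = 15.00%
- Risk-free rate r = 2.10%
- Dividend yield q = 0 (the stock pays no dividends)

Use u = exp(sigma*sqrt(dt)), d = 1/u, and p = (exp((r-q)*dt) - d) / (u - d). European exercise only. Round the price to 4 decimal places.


dt = T/N = 0.375000
u = exp(sigma*sqrt(dt)) = 1.096207; d = 1/u = 0.912237
p = (exp((r-q)*dt) - d) / (u - d) = 0.520027
Discount per step: exp(-r*dt) = 0.992156
Stock lattice S(k, i) with i counting down-moves:
  k=0: S(0,0) = 24.0900
  k=1: S(1,0) = 26.4076; S(1,1) = 21.9758
  k=2: S(2,0) = 28.9482; S(2,1) = 24.0900; S(2,2) = 20.0471
Terminal payoffs V(N, i) = max(S_T - K, 0):
  V(2,0) = 5.078215; V(2,1) = 0.220000; V(2,2) = 0.000000
Backward induction: V(k, i) = exp(-r*dt) * [p * V(k+1, i) + (1-p) * V(k+1, i+1)].
  V(1,0) = exp(-r*dt) * [p*5.078215 + (1-p)*0.220000] = 2.724860
  V(1,1) = exp(-r*dt) * [p*0.220000 + (1-p)*0.000000] = 0.113509
  V(0,0) = exp(-r*dt) * [p*2.724860 + (1-p)*0.113509] = 1.459939

Answer: Price = V(0,0) = 1.4599


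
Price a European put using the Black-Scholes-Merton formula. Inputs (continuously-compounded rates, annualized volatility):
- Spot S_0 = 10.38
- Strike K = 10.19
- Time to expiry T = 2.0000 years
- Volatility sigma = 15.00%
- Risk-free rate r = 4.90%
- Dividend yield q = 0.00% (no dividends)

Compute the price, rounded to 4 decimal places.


d1 = (ln(S/K) + (r - q + 0.5*sigma^2) * T) / (sigma * sqrt(T)) = 0.65512986
d2 = d1 - sigma * sqrt(T) = 0.44299783
exp(-rT) = 0.90664890; exp(-qT) = 1.00000000
P = K * exp(-rT) * N(-d2) - S_0 * exp(-qT) * N(-d1)
N(-d1) = 0.25619207; N(-d2) = 0.32888365
P = 10.1900 * 0.90664890 * 0.32888365 - 10.3800 * 1.00000000 * 0.25619207 = 0.3792

Answer: Price = 0.3792


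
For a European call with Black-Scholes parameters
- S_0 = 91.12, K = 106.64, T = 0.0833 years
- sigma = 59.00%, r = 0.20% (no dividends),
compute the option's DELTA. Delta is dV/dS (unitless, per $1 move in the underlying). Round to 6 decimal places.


d1 = -0.8375195087; d2 = -1.0078037710
phi(d1) = 0.2809276835; exp(-qT) = 1.0000000000; exp(-rT) = 0.9998334139
N(d1) = 0.2011503079
Delta = exp(-qT) * N(d1) = 1.0000000000 * 0.2011503079 = 0.201150

Answer: Delta = 0.201150
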